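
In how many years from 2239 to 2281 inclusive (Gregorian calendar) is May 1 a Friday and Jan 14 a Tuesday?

Check each year's weekday for May 1 and Jan 14:
  2239: Wed/Mon  2240: Fri/Tue ✓  2241: Sat/Thu  2242: Sun/Fri  2243: Mon/Sat  2244: Wed/Sun  2245: Thu/Tue  2246: Fri/Wed  2247: Sat/Thu  2248: Mon/Fri  2249: Tue/Sun  2250: Wed/Mon  2251: Thu/Tue  2252: Sat/Wed  …(15 more)…  2268: Fri/Tue ✓  2269: Sat/Thu  2270: Sun/Fri  2271: Mon/Sat  2272: Wed/Sun  2273: Thu/Tue  2274: Fri/Wed  2275: Sat/Thu  2276: Mon/Fri  2277: Tue/Sun  2278: Wed/Mon  2279: Thu/Tue  2280: Sat/Wed  2281: Sun/Fri
Both conditions hold in: 2240, 2268 — 2.

2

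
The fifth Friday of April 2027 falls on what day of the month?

April 1, 2027 is a Thursday, so the first Friday is the 2nd.
The fifth Friday is 2 + 28 = 30.

30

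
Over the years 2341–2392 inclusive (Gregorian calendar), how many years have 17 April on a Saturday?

Track 17 April's weekday year by year (advancing +1, or +2 across a Feb 29):
  2341: Thu  2342: Fri (+1)  2343: Sat (+1) ✓  2344: Mon (+2)  2345: Tue (+1)
  2346: Wed (+1)  2347: Thu (+1)  2348: Sat (+2) ✓  2349: Sun (+1)  2350: Mon (+1)
  2351: Tue (+1)  2352: Thu (+2)  2353: Fri (+1)  2354: Sat (+1) ✓  … (24 more years) …
  2379: Tue (+1)  2380: Thu (+2)  2381: Fri (+1)  2382: Sat (+1) ✓  2383: Sun (+1)
  2384: Tue (+2)  2385: Wed (+1)  2386: Thu (+1)  2387: Fri (+1)  2388: Sun (+2)
  2389: Mon (+1)  2390: Tue (+1)  2391: Wed (+1)  2392: Fri (+2)
Saturday years: 2343, 2348, 2354, 2365, 2371, 2376, 2382 — 7 in total.

7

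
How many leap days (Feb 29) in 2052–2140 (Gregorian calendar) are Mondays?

3

Leap years in 2052–2140: 22 of them.
Feb 29 weekday advances by 5 (mod 7) from one leap year to the next four years later (or differs when a century non-leap intervenes).
Leap-day weekdays: 2052:Thu 2056:Tue 2060:Sun 2064:Fri 2068:Wed 2072:Mon✓ 2076:Sat 2080:Thu 2084:Tue 2088:Sun 2092:Fri 2096:Wed 2104:Fri 2108:Wed 2112:Mon✓ 2116:Sat 2120:Thu 2124:Tue 2128:Sun 2132:Fri 2136:Wed 2140:Mon✓
Monday: 2072, 2112, 2140 → 3.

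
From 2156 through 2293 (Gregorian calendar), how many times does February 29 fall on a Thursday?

Leap years in 2156–2293: 34 of them.
Feb 29 weekday advances by 5 (mod 7) from one leap year to the next four years later (or differs when a century non-leap intervenes).
Leap-day weekdays: 2156:Sun 2160:Fri 2164:Wed 2168:Mon 2172:Sat 2176:Thu✓ 2180:Tue 2184:Sun 2188:Fri 2192:Wed 2196:Mon 2204:Wed 2208:Mon …(8 more)… 2244:Thu✓ 2248:Tue 2252:Sun 2256:Fri 2260:Wed 2264:Mon 2268:Sat 2272:Thu✓ 2276:Tue 2280:Sun 2284:Fri 2288:Wed 2292:Mon
Thursday: 2176, 2216, 2244, 2272 → 4.

4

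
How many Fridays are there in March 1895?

5

March 1895 has 31 days and begins on Friday.
The first Friday is March 1.
Fridays fall on 1, 8, 15, 22, 29 — that's 5.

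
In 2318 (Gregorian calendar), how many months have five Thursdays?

4

A month of length L has five Thursdays iff its first Thursday is on day ≤ L−28 (so day 1–3 in a 31-day month, 1–2 in a 30-day month, day 1 in a leap February).
Checking each month of 2318: Jan starts Tue (31d) ✓; Feb starts Fri (28d); Mar starts Fri (31d); Apr starts Mon (30d); May starts Wed (31d) ✓; Jun starts Sat (30d); Jul starts Mon (31d); Aug starts Thu (31d) ✓; Sep starts Sun (30d); Oct starts Tue (31d) ✓; Nov starts Fri (30d); Dec starts Sun (31d).
Five-Thursday months: January, May, August, October → 4.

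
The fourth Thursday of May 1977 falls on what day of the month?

26

May 1, 1977 is a Sunday, so the first Thursday is the 5th.
The fourth Thursday is 5 + 21 = 26.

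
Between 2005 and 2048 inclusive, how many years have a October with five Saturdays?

October has 31 days; it has five Saturdays when Saturday falls among the first (month-length − 28) days — i.e. when October 1 is one of Saturday/Friday/Thursday.
October 1 by year: 2005:Sat✓ 2006:Sun 2007:Mon 2008:Wed 2009:Thu✓ 2010:Fri✓ 2011:Sat✓ 2012:Mon 2013:Tue 2014:Wed 2015:Thu✓ 2016:Sat✓ 2017:Sun 2018:Mon 2019:Tue …(14 more)… 2034:Sun 2035:Mon 2036:Wed 2037:Thu✓ 2038:Fri✓ 2039:Sat✓ 2040:Mon 2041:Tue 2042:Wed 2043:Thu✓ 2044:Sat✓ 2045:Sun 2046:Mon 2047:Tue 2048:Thu✓
Years with five Saturdays: 2005, 2009, 2010, 2011, 2015, 2016, 2020, 2021, 2022, 2026, 2027, 2032, 2033, 2037, 2038, 2039, 2043, 2044, 2048 → 19.

19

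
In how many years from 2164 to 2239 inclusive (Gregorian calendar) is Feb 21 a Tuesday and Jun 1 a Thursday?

Check each year's weekday for Feb 21 and Jun 1:
  2164: Tue/Fri  2165: Thu/Sat  2166: Fri/Sun  2167: Sat/Mon  2168: Sun/Wed  2169: Tue/Thu ✓  2170: Wed/Fri  2171: Thu/Sat  2172: Fri/Mon  2173: Sun/Tue  2174: Mon/Wed  2175: Tue/Thu ✓  2176: Wed/Sat  2177: Fri/Sun  …(48 more)…  2226: Tue/Thu ✓  2227: Wed/Fri  2228: Thu/Sun  2229: Sat/Mon  2230: Sun/Tue  2231: Mon/Wed  2232: Tue/Fri  2233: Thu/Sat  2234: Fri/Sun  2235: Sat/Mon  2236: Sun/Wed  2237: Tue/Thu ✓  2238: Wed/Fri  2239: Thu/Sat
Both conditions hold in: 2169, 2175, 2186, 2197, 2209, 2215, 2226, 2237 — 8.

8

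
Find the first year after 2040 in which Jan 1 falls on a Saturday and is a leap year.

Jan 1 advances by 2 weekdays after a leap year and by 1 after a common year.
2040: Jan 1 is Sunday (leap).
2041: Tuesday
2042: Wednesday
2043: Thursday
2044: Friday (leap)
2045: Sunday
2046: Monday
2047: Tuesday
2048: Wednesday (leap)
2049: Friday
2050: Saturday
2051: Sunday
2052: Monday (leap)
2053: Wednesday
2054: Thursday
2055: Friday
2056: Saturday (leap)
2056 begins on a Saturday and is a leap year.

2056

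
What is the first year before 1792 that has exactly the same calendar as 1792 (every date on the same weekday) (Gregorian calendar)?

Two years share a calendar iff Jan 1 falls on the same weekday and both are leap or both are common. 1792: Jan 1 is Sunday, leap year.
1791: Jan 1 Saturday, common
1790: Jan 1 Friday, common
1789: Jan 1 Thursday, common
1788: Jan 1 Tuesday, leap
1787: Jan 1 Monday, common
1786: Jan 1 Sunday, common
1785: Jan 1 Saturday, common
1784: Jan 1 Thursday, leap
1783: Jan 1 Wednesday, common
1782: Jan 1 Tuesday, common
1781: Jan 1 Monday, common
1780: Jan 1 Saturday, leap
1779: Jan 1 Friday, common
1778: Jan 1 Thursday, common
1777: Jan 1 Wednesday, common
1776: Jan 1 Monday, leap
1775: Jan 1 Sunday, common
1774: Jan 1 Saturday, common
1773: Jan 1 Friday, common
1772: Jan 1 Wednesday, leap
1771: Jan 1 Tuesday, common
1770: Jan 1 Monday, common
1769: Jan 1 Sunday, common
1768: Jan 1 Friday, leap
1767: Jan 1 Thursday, common
1766: Jan 1 Wednesday, common
1765: Jan 1 Tuesday, common
1764: Jan 1 Sunday, leap
1764 matches on both conditions.

1764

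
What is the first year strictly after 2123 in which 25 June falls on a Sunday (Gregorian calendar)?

From one year to the next, a fixed date's weekday advances by 1, or by 2 when a Feb 29 lies between the two dates.
2123: June 25 is Friday.
2124: Sunday (+2)
25 June falls on a Sunday in 2124.

2124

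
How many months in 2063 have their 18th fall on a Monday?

1

Check the 18th of each month of 2063: Jan 18: Thu, Feb 18: Sun, Mar 18: Sun, Apr 18: Wed, May 18: Fri, Jun 18: Mon, Jul 18: Wed, Aug 18: Sat, Sep 18: Tue, Oct 18: Thu, Nov 18: Sun, Dec 18: Tue.
Monday occurs in June — 1 month.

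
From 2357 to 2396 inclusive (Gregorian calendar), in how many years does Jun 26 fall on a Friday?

Track Jun 26's weekday year by year (advancing +1, or +2 across a Feb 29):
  2357: Wed  2358: Thu (+1)  2359: Fri (+1) ✓  2360: Sun (+2)  2361: Mon (+1)
  2362: Tue (+1)  2363: Wed (+1)  2364: Fri (+2) ✓  2365: Sat (+1)  2366: Sun (+1)
  2367: Mon (+1)  2368: Wed (+2)  2369: Thu (+1)  2370: Fri (+1) ✓  … (12 more years) …
  2383: Sun (+1)  2384: Tue (+2)  2385: Wed (+1)  2386: Thu (+1)  2387: Fri (+1) ✓
  2388: Sun (+2)  2389: Mon (+1)  2390: Tue (+1)  2391: Wed (+1)  2392: Fri (+2) ✓
  2393: Sat (+1)  2394: Sun (+1)  2395: Mon (+1)  2396: Wed (+2)
Friday years: 2359, 2364, 2370, 2381, 2387, 2392 — 6 in total.

6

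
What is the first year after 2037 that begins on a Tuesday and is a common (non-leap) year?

2041

Jan 1 advances by 2 weekdays after a leap year and by 1 after a common year.
2037: Jan 1 is Thursday.
2038: Friday
2039: Saturday
2040: Sunday (leap)
2041: Tuesday
2041 begins on a Tuesday and is a common year.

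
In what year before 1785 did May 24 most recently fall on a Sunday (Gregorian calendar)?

From one year to the next, a fixed date's weekday advances by 1, or by 2 when a Feb 29 lies between the two dates.
1785: May 24 is Tuesday.
1784: Monday (−1)
1783: Saturday (−2)
1782: Friday (−1)
1781: Thursday (−1)
1780: Wednesday (−1)
1779: Monday (−2)
1778: Sunday (−1)
May 24 falls on a Sunday in 1778.

1778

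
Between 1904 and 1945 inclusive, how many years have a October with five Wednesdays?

October has 31 days; it has five Wednesdays when Wednesday falls among the first (month-length − 28) days — i.e. when October 1 is one of Wednesday/Tuesday/Monday.
October 1 by year: 1904:Sat 1905:Sun 1906:Mon✓ 1907:Tue✓ 1908:Thu 1909:Fri 1910:Sat 1911:Sun 1912:Tue✓ 1913:Wed✓ 1914:Thu 1915:Fri 1916:Sun 1917:Mon✓ 1918:Tue✓ …(12 more)… 1931:Thu 1932:Sat 1933:Sun 1934:Mon✓ 1935:Tue✓ 1936:Thu 1937:Fri 1938:Sat 1939:Sun 1940:Tue✓ 1941:Wed✓ 1942:Thu 1943:Fri 1944:Sun 1945:Mon✓
Years with five Wednesdays: 1906, 1907, 1912, 1913, 1917, 1918, 1919, 1923, 1924, 1928, 1929, 1930, 1934, 1935, 1940, 1941, 1945 → 17.

17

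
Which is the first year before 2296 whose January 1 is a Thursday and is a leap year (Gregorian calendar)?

Jan 1 advances by 2 weekdays after a leap year and by 1 after a common year.
2296: Jan 1 is Wednesday (leap).
2295: Tuesday
2294: Monday
2293: Sunday
2292: Friday (leap)
2291: Thursday
2290: Wednesday
2289: Tuesday
2288: Sunday (leap)
2287: Saturday
2286: Friday
2285: Thursday
2284: Tuesday (leap)
2283: Monday
2282: Sunday
2281: Saturday
2280: Thursday (leap)
2280 begins on a Thursday and is a leap year.

2280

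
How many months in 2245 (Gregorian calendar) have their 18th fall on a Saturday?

Check the 18th of each month of 2245: Jan 18: Sat, Feb 18: Tue, Mar 18: Tue, Apr 18: Fri, May 18: Sun, Jun 18: Wed, Jul 18: Fri, Aug 18: Mon, Sep 18: Thu, Oct 18: Sat, Nov 18: Tue, Dec 18: Thu.
Saturday occurs in January, October — 2 months.

2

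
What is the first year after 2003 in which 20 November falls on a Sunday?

2005

From one year to the next, a fixed date's weekday advances by 1, or by 2 when a Feb 29 lies between the two dates.
2003: November 20 is Thursday.
2004: Saturday (+2)
2005: Sunday (+1)
20 November falls on a Sunday in 2005.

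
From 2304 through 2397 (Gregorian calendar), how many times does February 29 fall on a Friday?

3

Leap years in 2304–2397: 24 of them.
Feb 29 weekday advances by 5 (mod 7) from one leap year to the next four years later (or differs when a century non-leap intervenes).
Leap-day weekdays: 2304:Mon 2308:Sat 2312:Thu 2316:Tue 2320:Sun 2324:Fri✓ 2328:Wed 2332:Mon 2336:Sat 2340:Thu 2344:Tue 2348:Sun 2352:Fri✓ 2356:Wed 2360:Mon 2364:Sat 2368:Thu 2372:Tue 2376:Sun 2380:Fri✓ 2384:Wed 2388:Mon 2392:Sat 2396:Thu
Friday: 2324, 2352, 2380 → 3.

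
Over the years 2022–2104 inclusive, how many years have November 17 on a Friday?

Track November 17's weekday year by year (advancing +1, or +2 across a Feb 29):
  2022: Thu  2023: Fri (+1) ✓  2024: Sun (+2)  2025: Mon (+1)  2026: Tue (+1)
  2027: Wed (+1)  2028: Fri (+2) ✓  2029: Sat (+1)  2030: Sun (+1)  2031: Mon (+1)
  2032: Wed (+2)  2033: Thu (+1)  2034: Fri (+1) ✓  2035: Sat (+1)  … (55 more years) …
  2091: Sat (+1)  2092: Mon (+2)  2093: Tue (+1)  2094: Wed (+1)  2095: Thu (+1)
  2096: Sat (+2)  2097: Sun (+1)  2098: Mon (+1)  2099: Tue (+1)  2100: Wed (+1)
  2101: Thu (+1)  2102: Fri (+1) ✓  2103: Sat (+1)  2104: Mon (+2)
Friday years: 2023, 2028, 2034, 2045, 2051, 2056, 2062, 2073, 2079, 2084, 2090, 2102 — 12 in total.

12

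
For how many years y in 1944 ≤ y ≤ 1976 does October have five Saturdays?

13

October has 31 days; it has five Saturdays when Saturday falls among the first (month-length − 28) days — i.e. when October 1 is one of Saturday/Friday/Thursday.
October 1 by year: 1944:Sun 1945:Mon 1946:Tue 1947:Wed 1948:Fri✓ 1949:Sat✓ 1950:Sun 1951:Mon 1952:Wed 1953:Thu✓ 1954:Fri✓ 1955:Sat✓ 1956:Mon 1957:Tue 1958:Wed …(3 more)… 1962:Mon 1963:Tue 1964:Thu✓ 1965:Fri✓ 1966:Sat✓ 1967:Sun 1968:Tue 1969:Wed 1970:Thu✓ 1971:Fri✓ 1972:Sun 1973:Mon 1974:Tue 1975:Wed 1976:Fri✓
Years with five Saturdays: 1948, 1949, 1953, 1954, 1955, 1959, 1960, 1964, 1965, 1966, 1970, 1971, 1976 → 13.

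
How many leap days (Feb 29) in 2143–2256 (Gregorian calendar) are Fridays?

Leap years in 2143–2256: 28 of them.
Feb 29 weekday advances by 5 (mod 7) from one leap year to the next four years later (or differs when a century non-leap intervenes).
Leap-day weekdays: 2144:Sat 2148:Thu 2152:Tue 2156:Sun 2160:Fri✓ 2164:Wed 2168:Mon 2172:Sat 2176:Thu 2180:Tue 2184:Sun 2188:Fri✓ 2192:Wed 2196:Mon 2204:Wed 2208:Mon 2212:Sat 2216:Thu 2220:Tue 2224:Sun 2228:Fri✓ 2232:Wed 2236:Mon 2240:Sat 2244:Thu 2248:Tue 2252:Sun 2256:Fri✓
Friday: 2160, 2188, 2228, 2256 → 4.

4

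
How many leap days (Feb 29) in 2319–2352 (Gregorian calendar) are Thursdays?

Leap years in 2319–2352: 9 of them.
Feb 29 weekday advances by 5 (mod 7) from one leap year to the next four years later (or differs when a century non-leap intervenes).
Leap-day weekdays: 2320:Sun 2324:Fri 2328:Wed 2332:Mon 2336:Sat 2340:Thu✓ 2344:Tue 2348:Sun 2352:Fri
Thursday: 2340 → 1.

1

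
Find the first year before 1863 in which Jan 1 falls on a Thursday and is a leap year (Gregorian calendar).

Jan 1 advances by 2 weekdays after a leap year and by 1 after a common year.
1863: Jan 1 is Thursday.
1862: Wednesday
1861: Tuesday
1860: Sunday (leap)
1859: Saturday
1858: Friday
1857: Thursday
1856: Tuesday (leap)
1855: Monday
1854: Sunday
1853: Saturday
1852: Thursday (leap)
1852 begins on a Thursday and is a leap year.

1852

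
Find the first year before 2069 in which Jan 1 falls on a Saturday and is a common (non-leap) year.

2067

Jan 1 advances by 2 weekdays after a leap year and by 1 after a common year.
2069: Jan 1 is Tuesday.
2068: Sunday (leap)
2067: Saturday
2067 begins on a Saturday and is a common year.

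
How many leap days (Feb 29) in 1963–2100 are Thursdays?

Leap years in 1963–2100: 34 of them.
Feb 29 weekday advances by 5 (mod 7) from one leap year to the next four years later (or differs when a century non-leap intervenes).
Leap-day weekdays: 1964:Sat 1968:Thu✓ 1972:Tue 1976:Sun 1980:Fri 1984:Wed 1988:Mon 1992:Sat 1996:Thu✓ 2000:Tue 2004:Sun 2008:Fri 2012:Wed …(8 more)… 2048:Sat 2052:Thu✓ 2056:Tue 2060:Sun 2064:Fri 2068:Wed 2072:Mon 2076:Sat 2080:Thu✓ 2084:Tue 2088:Sun 2092:Fri 2096:Wed
Thursday: 1968, 1996, 2024, 2052, 2080 → 5.

5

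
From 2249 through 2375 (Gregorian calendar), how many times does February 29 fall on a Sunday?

Leap years in 2249–2375: 30 of them.
Feb 29 weekday advances by 5 (mod 7) from one leap year to the next four years later (or differs when a century non-leap intervenes).
Leap-day weekdays: 2252:Sun✓ 2256:Fri 2260:Wed 2264:Mon 2268:Sat 2272:Thu 2276:Tue 2280:Sun✓ 2284:Fri 2288:Wed 2292:Mon 2296:Sat 2304:Mon …(4 more)… 2324:Fri 2328:Wed 2332:Mon 2336:Sat 2340:Thu 2344:Tue 2348:Sun✓ 2352:Fri 2356:Wed 2360:Mon 2364:Sat 2368:Thu 2372:Tue
Sunday: 2252, 2280, 2320, 2348 → 4.

4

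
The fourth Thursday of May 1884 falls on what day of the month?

22

May 1, 1884 is a Thursday, so the first Thursday is the 1st.
The fourth Thursday is 1 + 21 = 22.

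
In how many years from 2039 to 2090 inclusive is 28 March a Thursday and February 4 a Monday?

6

Check each year's weekday for 28 March and February 4:
  2039: Mon/Fri  2040: Wed/Sat  2041: Thu/Mon ✓  2042: Fri/Tue  2043: Sat/Wed  2044: Mon/Thu  2045: Tue/Sat  2046: Wed/Sun  2047: Thu/Mon ✓  2048: Sat/Tue  2049: Sun/Thu  2050: Mon/Fri  2051: Tue/Sat  2052: Thu/Sun  …(24 more)…  2077: Sun/Thu  2078: Mon/Fri  2079: Tue/Sat  2080: Thu/Sun  2081: Fri/Tue  2082: Sat/Wed  2083: Sun/Thu  2084: Tue/Fri  2085: Wed/Sun  2086: Thu/Mon ✓  2087: Fri/Tue  2088: Sun/Wed  2089: Mon/Fri  2090: Tue/Sat
Both conditions hold in: 2041, 2047, 2058, 2069, 2075, 2086 — 6.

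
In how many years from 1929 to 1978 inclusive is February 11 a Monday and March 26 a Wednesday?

Check each year's weekday for February 11 and March 26:
  1929: Mon/Tue  1930: Tue/Wed  1931: Wed/Thu  1932: Thu/Sat  1933: Sat/Sun  1934: Sun/Mon  1935: Mon/Tue  1936: Tue/Thu  1937: Thu/Fri  1938: Fri/Sat  1939: Sat/Sun  1940: Sun/Tue  1941: Tue/Wed  1942: Wed/Thu  …(22 more)…  1965: Thu/Fri  1966: Fri/Sat  1967: Sat/Sun  1968: Sun/Tue  1969: Tue/Wed  1970: Wed/Thu  1971: Thu/Fri  1972: Fri/Sun  1973: Sun/Mon  1974: Mon/Tue  1975: Tue/Wed  1976: Wed/Fri  1977: Fri/Sat  1978: Sat/Sun
Both conditions hold in: 1952 — 1.

1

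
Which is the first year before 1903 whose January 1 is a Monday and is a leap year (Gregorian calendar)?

Jan 1 advances by 2 weekdays after a leap year and by 1 after a common year.
1903: Jan 1 is Thursday.
1902: Wednesday
1901: Tuesday
1900: Monday
1899: Sunday
1898: Saturday
1897: Friday
1896: Wednesday (leap)
1895: Tuesday
1894: Monday
1893: Sunday
1892: Friday (leap)
1891: Thursday
1890: Wednesday
1889: Tuesday
1888: Sunday (leap)
1887: Saturday
1886: Friday
1885: Thursday
1884: Tuesday (leap)
1883: Monday
1882: Sunday
1881: Saturday
1880: Thursday (leap)
1879: Wednesday
1878: Tuesday
1877: Monday
1876: Saturday (leap)
1875: Friday
1874: Thursday
1873: Wednesday
1872: Monday (leap)
1872 begins on a Monday and is a leap year.

1872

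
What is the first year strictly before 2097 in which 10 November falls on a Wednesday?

From one year to the next, a fixed date's weekday advances by 1, or by 2 when a Feb 29 lies between the two dates.
2097: November 10 is Sunday.
2096: Saturday (−1)
2095: Thursday (−2)
2094: Wednesday (−1)
10 November falls on a Wednesday in 2094.

2094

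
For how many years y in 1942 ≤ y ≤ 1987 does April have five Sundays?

April has 30 days; it has five Sundays when Sunday falls among the first (month-length − 28) days — i.e. when April 1 is one of Sunday/Saturday.
April 1 by year: 1942:Wed 1943:Thu 1944:Sat✓ 1945:Sun✓ 1946:Mon 1947:Tue 1948:Thu 1949:Fri 1950:Sat✓ 1951:Sun✓ 1952:Tue 1953:Wed 1954:Thu 1955:Fri 1956:Sun✓ …(16 more)… 1973:Sun✓ 1974:Mon 1975:Tue 1976:Thu 1977:Fri 1978:Sat✓ 1979:Sun✓ 1980:Tue 1981:Wed 1982:Thu 1983:Fri 1984:Sun✓ 1985:Mon 1986:Tue 1987:Wed
Years with five Sundays: 1944, 1945, 1950, 1951, 1956, 1961, 1962, 1967, 1972, 1973, 1978, 1979, 1984 → 13.

13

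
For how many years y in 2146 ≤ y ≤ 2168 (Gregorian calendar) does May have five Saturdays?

May has 31 days; it has five Saturdays when Saturday falls among the first (month-length − 28) days — i.e. when May 1 is one of Saturday/Friday/Thursday.
May 1 by year: 2146:Sun 2147:Mon 2148:Wed 2149:Thu✓ 2150:Fri✓ 2151:Sat✓ 2152:Mon 2153:Tue 2154:Wed 2155:Thu✓ 2156:Sat✓ 2157:Sun 2158:Mon 2159:Tue 2160:Thu✓ 2161:Fri✓ 2162:Sat✓ 2163:Sun 2164:Tue 2165:Wed 2166:Thu✓ 2167:Fri✓ 2168:Sun
Years with five Saturdays: 2149, 2150, 2151, 2155, 2156, 2160, 2161, 2162, 2166, 2167 → 10.

10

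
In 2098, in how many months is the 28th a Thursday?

1

Check the 28th of each month of 2098: Jan 28: Tue, Feb 28: Fri, Mar 28: Fri, Apr 28: Mon, May 28: Wed, Jun 28: Sat, Jul 28: Mon, Aug 28: Thu, Sep 28: Sun, Oct 28: Tue, Nov 28: Fri, Dec 28: Sun.
Thursday occurs in August — 1 month.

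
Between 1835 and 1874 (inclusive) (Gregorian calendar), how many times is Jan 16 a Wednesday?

Track Jan 16's weekday year by year (advancing +1, or +2 across a Feb 29):
  1835: Fri  1836: Sat (+1)  1837: Mon (+2)  1838: Tue (+1)  1839: Wed (+1) ✓
  1840: Thu (+1)  1841: Sat (+2)  1842: Sun (+1)  1843: Mon (+1)  1844: Tue (+1)
  1845: Thu (+2)  1846: Fri (+1)  1847: Sat (+1)  1848: Sun (+1)  … (12 more years) …
  1861: Wed (+2) ✓  1862: Thu (+1)  1863: Fri (+1)  1864: Sat (+1)  1865: Mon (+2)
  1866: Tue (+1)  1867: Wed (+1) ✓  1868: Thu (+1)  1869: Sat (+2)  1870: Sun (+1)
  1871: Mon (+1)  1872: Tue (+1)  1873: Thu (+2)  1874: Fri (+1)
Wednesday years: 1839, 1850, 1856, 1861, 1867 — 5 in total.

5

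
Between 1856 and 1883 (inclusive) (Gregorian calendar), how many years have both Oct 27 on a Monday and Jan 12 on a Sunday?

3

Check each year's weekday for Oct 27 and Jan 12:
  1856: Mon/Sat  1857: Tue/Mon  1858: Wed/Tue  1859: Thu/Wed  1860: Sat/Thu  1861: Sun/Sat  1862: Mon/Sun ✓  1863: Tue/Mon  1864: Thu/Tue  1865: Fri/Thu  1866: Sat/Fri  1867: Sun/Sat  1868: Tue/Sun  1869: Wed/Tue  1870: Thu/Wed  1871: Fri/Thu  1872: Sun/Fri  1873: Mon/Sun ✓  1874: Tue/Mon  1875: Wed/Tue  1876: Fri/Wed  1877: Sat/Fri  1878: Sun/Sat  1879: Mon/Sun ✓  1880: Wed/Mon  1881: Thu/Wed  1882: Fri/Thu  1883: Sat/Fri
Both conditions hold in: 1862, 1873, 1879 — 3.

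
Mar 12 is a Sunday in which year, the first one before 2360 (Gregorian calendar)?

From one year to the next, a fixed date's weekday advances by 1, or by 2 when a Feb 29 lies between the two dates.
2360: March 12 is Saturday.
2359: Thursday (−2)
2358: Wednesday (−1)
2357: Tuesday (−1)
2356: Monday (−1)
2355: Saturday (−2)
2354: Friday (−1)
2353: Thursday (−1)
2352: Wednesday (−1)
2351: Monday (−2)
2350: Sunday (−1)
Mar 12 falls on a Sunday in 2350.

2350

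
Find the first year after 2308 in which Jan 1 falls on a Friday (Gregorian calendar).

2309

Jan 1 advances by 2 weekdays after a leap year and by 1 after a common year.
2308: Jan 1 is Wednesday (leap).
2309: Friday
2309 begins on a Friday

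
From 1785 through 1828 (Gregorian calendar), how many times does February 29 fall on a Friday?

Leap years in 1785–1828: 10 of them.
Feb 29 weekday advances by 5 (mod 7) from one leap year to the next four years later (or differs when a century non-leap intervenes).
Leap-day weekdays: 1788:Fri✓ 1792:Wed 1796:Mon 1804:Wed 1808:Mon 1812:Sat 1816:Thu 1820:Tue 1824:Sun 1828:Fri✓
Friday: 1788, 1828 → 2.

2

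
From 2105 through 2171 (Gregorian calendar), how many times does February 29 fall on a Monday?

Leap years in 2105–2171: 16 of them.
Feb 29 weekday advances by 5 (mod 7) from one leap year to the next four years later (or differs when a century non-leap intervenes).
Leap-day weekdays: 2108:Wed 2112:Mon✓ 2116:Sat 2120:Thu 2124:Tue 2128:Sun 2132:Fri 2136:Wed 2140:Mon✓ 2144:Sat 2148:Thu 2152:Tue 2156:Sun 2160:Fri 2164:Wed 2168:Mon✓
Monday: 2112, 2140, 2168 → 3.

3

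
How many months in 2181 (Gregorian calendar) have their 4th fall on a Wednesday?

2

Check the 4th of each month of 2181: Jan 4: Thu, Feb 4: Sun, Mar 4: Sun, Apr 4: Wed, May 4: Fri, Jun 4: Mon, Jul 4: Wed, Aug 4: Sat, Sep 4: Tue, Oct 4: Thu, Nov 4: Sun, Dec 4: Tue.
Wednesday occurs in April, July — 2 months.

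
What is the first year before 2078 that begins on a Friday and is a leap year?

2072

Jan 1 advances by 2 weekdays after a leap year and by 1 after a common year.
2078: Jan 1 is Saturday.
2077: Friday
2076: Wednesday (leap)
2075: Tuesday
2074: Monday
2073: Sunday
2072: Friday (leap)
2072 begins on a Friday and is a leap year.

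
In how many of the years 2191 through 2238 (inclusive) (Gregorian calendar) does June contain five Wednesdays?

June has 30 days; it has five Wednesdays when Wednesday falls among the first (month-length − 28) days — i.e. when June 1 is one of Wednesday/Tuesday.
June 1 by year: 2191:Wed✓ 2192:Fri 2193:Sat 2194:Sun 2195:Mon 2196:Wed✓ 2197:Thu 2198:Fri 2199:Sat 2200:Sun 2201:Mon 2202:Tue✓ 2203:Wed✓ 2204:Fri 2205:Sat …(18 more)… 2224:Tue✓ 2225:Wed✓ 2226:Thu 2227:Fri 2228:Sun 2229:Mon 2230:Tue✓ 2231:Wed✓ 2232:Fri 2233:Sat 2234:Sun 2235:Mon 2236:Wed✓ 2237:Thu 2238:Fri
Years with five Wednesdays: 2191, 2196, 2202, 2203, 2208, 2213, 2214, 2219, 2224, 2225, 2230, 2231, 2236 → 13.

13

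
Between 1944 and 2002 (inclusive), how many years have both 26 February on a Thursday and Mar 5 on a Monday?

0

Check each year's weekday for 26 February and Mar 5:
  1944: Sat/Sun  1945: Mon/Mon  1946: Tue/Tue  1947: Wed/Wed  1948: Thu/Fri  1949: Sat/Sat  1950: Sun/Sun  1951: Mon/Mon  1952: Tue/Wed  1953: Thu/Thu  1954: Fri/Fri  1955: Sat/Sat  1956: Sun/Mon  1957: Tue/Tue  …(31 more)…  1989: Sun/Sun  1990: Mon/Mon  1991: Tue/Tue  1992: Wed/Thu  1993: Fri/Fri  1994: Sat/Sat  1995: Sun/Sun  1996: Mon/Tue  1997: Wed/Wed  1998: Thu/Thu  1999: Fri/Fri  2000: Sat/Sun  2001: Mon/Mon  2002: Tue/Tue
Both conditions hold in: no year — 0.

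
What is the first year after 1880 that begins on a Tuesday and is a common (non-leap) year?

Jan 1 advances by 2 weekdays after a leap year and by 1 after a common year.
1880: Jan 1 is Thursday (leap).
1881: Saturday
1882: Sunday
1883: Monday
1884: Tuesday (leap)
1885: Thursday
1886: Friday
1887: Saturday
1888: Sunday (leap)
1889: Tuesday
1889 begins on a Tuesday and is a common year.

1889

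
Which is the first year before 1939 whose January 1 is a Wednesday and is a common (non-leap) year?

Jan 1 advances by 2 weekdays after a leap year and by 1 after a common year.
1939: Jan 1 is Sunday.
1938: Saturday
1937: Friday
1936: Wednesday (leap)
1935: Tuesday
1934: Monday
1933: Sunday
1932: Friday (leap)
1931: Thursday
1930: Wednesday
1930 begins on a Wednesday and is a common year.

1930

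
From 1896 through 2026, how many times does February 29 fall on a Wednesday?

4

Leap years in 1896–2026: 32 of them.
Feb 29 weekday advances by 5 (mod 7) from one leap year to the next four years later (or differs when a century non-leap intervenes).
Leap-day weekdays: 1896:Sat 1904:Mon 1908:Sat 1912:Thu 1916:Tue 1920:Sun 1924:Fri 1928:Wed✓ 1932:Mon 1936:Sat 1940:Thu 1944:Tue 1948:Sun …(6 more)… 1976:Sun 1980:Fri 1984:Wed✓ 1988:Mon 1992:Sat 1996:Thu 2000:Tue 2004:Sun 2008:Fri 2012:Wed✓ 2016:Mon 2020:Sat 2024:Thu
Wednesday: 1928, 1956, 1984, 2012 → 4.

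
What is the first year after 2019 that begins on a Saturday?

Jan 1 advances by 2 weekdays after a leap year and by 1 after a common year.
2019: Jan 1 is Tuesday.
2020: Wednesday (leap)
2021: Friday
2022: Saturday
2022 begins on a Saturday

2022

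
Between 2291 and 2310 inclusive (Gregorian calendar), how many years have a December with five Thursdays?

10

December has 31 days; it has five Thursdays when Thursday falls among the first (month-length − 28) days — i.e. when December 1 is one of Thursday/Wednesday/Tuesday.
December 1 by year: 2291:Tue✓ 2292:Thu✓ 2293:Fri 2294:Sat 2295:Sun 2296:Tue✓ 2297:Wed✓ 2298:Thu✓ 2299:Fri 2300:Sat 2301:Sun 2302:Mon 2303:Tue✓ 2304:Thu✓ 2305:Fri 2306:Sat 2307:Sun 2308:Tue✓ 2309:Wed✓ 2310:Thu✓
Years with five Thursdays: 2291, 2292, 2296, 2297, 2298, 2303, 2304, 2308, 2309, 2310 → 10.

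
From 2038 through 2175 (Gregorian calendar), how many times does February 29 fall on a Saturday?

Leap years in 2038–2175: 33 of them.
Feb 29 weekday advances by 5 (mod 7) from one leap year to the next four years later (or differs when a century non-leap intervenes).
Leap-day weekdays: 2040:Wed 2044:Mon 2048:Sat✓ 2052:Thu 2056:Tue 2060:Sun 2064:Fri 2068:Wed 2072:Mon 2076:Sat✓ 2080:Thu 2084:Tue 2088:Sun …(7 more)… 2124:Tue 2128:Sun 2132:Fri 2136:Wed 2140:Mon 2144:Sat✓ 2148:Thu 2152:Tue 2156:Sun 2160:Fri 2164:Wed 2168:Mon 2172:Sat✓
Saturday: 2048, 2076, 2116, 2144, 2172 → 5.

5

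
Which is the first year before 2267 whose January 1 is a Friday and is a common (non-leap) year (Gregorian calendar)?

Jan 1 advances by 2 weekdays after a leap year and by 1 after a common year.
2267: Jan 1 is Tuesday.
2266: Monday
2265: Sunday
2264: Friday (leap)
2263: Thursday
2262: Wednesday
2261: Tuesday
2260: Sunday (leap)
2259: Saturday
2258: Friday
2258 begins on a Friday and is a common year.

2258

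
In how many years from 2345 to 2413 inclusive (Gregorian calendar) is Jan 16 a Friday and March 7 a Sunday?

3

Check each year's weekday for Jan 16 and March 7:
  2345: Tue/Wed  2346: Wed/Thu  2347: Thu/Fri  2348: Fri/Sun ✓  2349: Sun/Mon  2350: Mon/Tue  2351: Tue/Wed  2352: Wed/Fri  2353: Fri/Sat  2354: Sat/Sun  2355: Sun/Mon  2356: Mon/Wed  2357: Wed/Thu  2358: Thu/Fri  …(41 more)…  2400: Sun/Tue  2401: Tue/Wed  2402: Wed/Thu  2403: Thu/Fri  2404: Fri/Sun ✓  2405: Sun/Mon  2406: Mon/Tue  2407: Tue/Wed  2408: Wed/Fri  2409: Fri/Sat  2410: Sat/Sun  2411: Sun/Mon  2412: Mon/Wed  2413: Wed/Thu
Both conditions hold in: 2348, 2376, 2404 — 3.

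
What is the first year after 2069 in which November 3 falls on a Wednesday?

From one year to the next, a fixed date's weekday advances by 1, or by 2 when a Feb 29 lies between the two dates.
2069: November 3 is Sunday.
2070: Monday (+1)
2071: Tuesday (+1)
2072: Thursday (+2)
2073: Friday (+1)
2074: Saturday (+1)
2075: Sunday (+1)
2076: Tuesday (+2)
2077: Wednesday (+1)
November 3 falls on a Wednesday in 2077.

2077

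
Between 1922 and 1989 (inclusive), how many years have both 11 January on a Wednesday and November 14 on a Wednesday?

Check each year's weekday for 11 January and November 14:
  1922: Wed/Tue  1923: Thu/Wed  1924: Fri/Fri  1925: Sun/Sat  1926: Mon/Sun  1927: Tue/Mon  1928: Wed/Wed ✓  1929: Fri/Thu  1930: Sat/Fri  1931: Sun/Sat  1932: Mon/Mon  1933: Wed/Tue  1934: Thu/Wed  1935: Fri/Thu  …(40 more)…  1976: Sun/Sun  1977: Tue/Mon  1978: Wed/Tue  1979: Thu/Wed  1980: Fri/Fri  1981: Sun/Sat  1982: Mon/Sun  1983: Tue/Mon  1984: Wed/Wed ✓  1985: Fri/Thu  1986: Sat/Fri  1987: Sun/Sat  1988: Mon/Mon  1989: Wed/Tue
Both conditions hold in: 1928, 1956, 1984 — 3.

3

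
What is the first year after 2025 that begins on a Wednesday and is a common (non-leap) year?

2031

Jan 1 advances by 2 weekdays after a leap year and by 1 after a common year.
2025: Jan 1 is Wednesday.
2026: Thursday
2027: Friday
2028: Saturday (leap)
2029: Monday
2030: Tuesday
2031: Wednesday
2031 begins on a Wednesday and is a common year.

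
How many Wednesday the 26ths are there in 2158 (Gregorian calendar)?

2

Check the 26th of each month of 2158: Jan 26: Thu, Feb 26: Sun, Mar 26: Sun, Apr 26: Wed, May 26: Fri, Jun 26: Mon, Jul 26: Wed, Aug 26: Sat, Sep 26: Tue, Oct 26: Thu, Nov 26: Sun, Dec 26: Tue.
Wednesday occurs in April, July — 2 months.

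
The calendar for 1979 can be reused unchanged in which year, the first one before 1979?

Two years share a calendar iff Jan 1 falls on the same weekday and both are leap or both are common. 1979: Jan 1 is Monday, common year.
1978: Jan 1 Sunday, common
1977: Jan 1 Saturday, common
1976: Jan 1 Thursday, leap
1975: Jan 1 Wednesday, common
1974: Jan 1 Tuesday, common
1973: Jan 1 Monday, common
1973 matches on both conditions.

1973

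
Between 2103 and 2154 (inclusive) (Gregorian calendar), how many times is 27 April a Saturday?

Track 27 April's weekday year by year (advancing +1, or +2 across a Feb 29):
  2103: Fri  2104: Sun (+2)  2105: Mon (+1)  2106: Tue (+1)  2107: Wed (+1)
  2108: Fri (+2)  2109: Sat (+1) ✓  2110: Sun (+1)  2111: Mon (+1)  2112: Wed (+2)
  2113: Thu (+1)  2114: Fri (+1)  2115: Sat (+1) ✓  2116: Mon (+2)  … (24 more years) …
  2141: Thu (+1)  2142: Fri (+1)  2143: Sat (+1) ✓  2144: Mon (+2)  2145: Tue (+1)
  2146: Wed (+1)  2147: Thu (+1)  2148: Sat (+2) ✓  2149: Sun (+1)  2150: Mon (+1)
  2151: Tue (+1)  2152: Thu (+2)  2153: Fri (+1)  2154: Sat (+1) ✓
Saturday years: 2109, 2115, 2120, 2126, 2137, 2143, 2148, 2154 — 8 in total.

8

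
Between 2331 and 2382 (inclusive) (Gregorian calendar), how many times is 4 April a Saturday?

Track 4 April's weekday year by year (advancing +1, or +2 across a Feb 29):
  2331: Sat ✓  2332: Mon (+2)  2333: Tue (+1)  2334: Wed (+1)  2335: Thu (+1)
  2336: Sat (+2) ✓  2337: Sun (+1)  2338: Mon (+1)  2339: Tue (+1)  2340: Thu (+2)
  2341: Fri (+1)  2342: Sat (+1) ✓  2343: Sun (+1)  2344: Tue (+2)  … (24 more years) …
  2369: Fri (+1)  2370: Sat (+1) ✓  2371: Sun (+1)  2372: Tue (+2)  2373: Wed (+1)
  2374: Thu (+1)  2375: Fri (+1)  2376: Sun (+2)  2377: Mon (+1)  2378: Tue (+1)
  2379: Wed (+1)  2380: Fri (+2)  2381: Sat (+1) ✓  2382: Sun (+1)
Saturday years: 2331, 2336, 2342, 2353, 2359, 2364, 2370, 2381 — 8 in total.

8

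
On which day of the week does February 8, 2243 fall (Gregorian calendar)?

Wednesday

January 1, 2243 is a Sunday.
February 8 is day 39 of the year, i.e. 38 days after Jan 1.
38 mod 7 = 3, so advance 3 weekdays from Sunday: Wednesday.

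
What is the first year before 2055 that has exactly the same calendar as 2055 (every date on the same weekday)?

Two years share a calendar iff Jan 1 falls on the same weekday and both are leap or both are common. 2055: Jan 1 is Friday, common year.
2054: Jan 1 Thursday, common
2053: Jan 1 Wednesday, common
2052: Jan 1 Monday, leap
2051: Jan 1 Sunday, common
2050: Jan 1 Saturday, common
2049: Jan 1 Friday, common
2049 matches on both conditions.

2049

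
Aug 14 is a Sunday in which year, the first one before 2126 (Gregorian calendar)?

From one year to the next, a fixed date's weekday advances by 1, or by 2 when a Feb 29 lies between the two dates.
2126: August 14 is Wednesday.
2125: Tuesday (−1)
2124: Monday (−1)
2123: Saturday (−2)
2122: Friday (−1)
2121: Thursday (−1)
2120: Wednesday (−1)
2119: Monday (−2)
2118: Sunday (−1)
Aug 14 falls on a Sunday in 2118.

2118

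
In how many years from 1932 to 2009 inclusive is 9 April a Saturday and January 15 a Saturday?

8

Check each year's weekday for 9 April and January 15:
  1932: Sat/Fri  1933: Sun/Sun  1934: Mon/Mon  1935: Tue/Tue  1936: Thu/Wed  1937: Fri/Fri  1938: Sat/Sat ✓  1939: Sun/Sun  1940: Tue/Mon  1941: Wed/Wed  1942: Thu/Thu  1943: Fri/Fri  1944: Sun/Sat  1945: Mon/Mon  …(50 more)…  1996: Tue/Mon  1997: Wed/Wed  1998: Thu/Thu  1999: Fri/Fri  2000: Sun/Sat  2001: Mon/Mon  2002: Tue/Tue  2003: Wed/Wed  2004: Fri/Thu  2005: Sat/Sat ✓  2006: Sun/Sun  2007: Mon/Mon  2008: Wed/Tue  2009: Thu/Thu
Both conditions hold in: 1938, 1949, 1955, 1966, 1977, 1983, 1994, 2005 — 8.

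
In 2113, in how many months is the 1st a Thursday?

Check the 1st of each month of 2113: Jan 1: Sun, Feb 1: Wed, Mar 1: Wed, Apr 1: Sat, May 1: Mon, Jun 1: Thu, Jul 1: Sat, Aug 1: Tue, Sep 1: Fri, Oct 1: Sun, Nov 1: Wed, Dec 1: Fri.
Thursday occurs in June — 1 month.

1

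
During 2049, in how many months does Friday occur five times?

5

A month of length L has five Fridays iff its first Friday is on day ≤ L−28 (so day 1–3 in a 31-day month, 1–2 in a 30-day month, day 1 in a leap February).
Checking each month of 2049: Jan starts Fri (31d) ✓; Feb starts Mon (28d); Mar starts Mon (31d); Apr starts Thu (30d) ✓; May starts Sat (31d); Jun starts Tue (30d); Jul starts Thu (31d) ✓; Aug starts Sun (31d); Sep starts Wed (30d); Oct starts Fri (31d) ✓; Nov starts Mon (30d); Dec starts Wed (31d) ✓.
Five-Friday months: January, April, July, October, December → 5.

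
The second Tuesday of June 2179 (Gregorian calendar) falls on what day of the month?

June 1, 2179 is a Tuesday, so the first Tuesday is the 1st.
The second Tuesday is 1 + 7 = 8.

8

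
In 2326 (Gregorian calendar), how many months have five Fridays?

5

A month of length L has five Fridays iff its first Friday is on day ≤ L−28 (so day 1–3 in a 31-day month, 1–2 in a 30-day month, day 1 in a leap February).
Checking each month of 2326: Jan starts Fri (31d) ✓; Feb starts Mon (28d); Mar starts Mon (31d); Apr starts Thu (30d) ✓; May starts Sat (31d); Jun starts Tue (30d); Jul starts Thu (31d) ✓; Aug starts Sun (31d); Sep starts Wed (30d); Oct starts Fri (31d) ✓; Nov starts Mon (30d); Dec starts Wed (31d) ✓.
Five-Friday months: January, April, July, October, December → 5.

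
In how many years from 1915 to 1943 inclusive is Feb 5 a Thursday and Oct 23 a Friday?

Check each year's weekday for Feb 5 and Oct 23:
  1915: Fri/Sat  1916: Sat/Mon  1917: Mon/Tue  1918: Tue/Wed  1919: Wed/Thu  1920: Thu/Sat  1921: Sat/Sun  1922: Sun/Mon  1923: Mon/Tue  1924: Tue/Thu  1925: Thu/Fri ✓  1926: Fri/Sat  1927: Sat/Sun  1928: Sun/Tue  1929: Tue/Wed  1930: Wed/Thu  1931: Thu/Fri ✓  1932: Fri/Sun  1933: Sun/Mon  1934: Mon/Tue  1935: Tue/Wed  1936: Wed/Fri  1937: Fri/Sat  1938: Sat/Sun  1939: Sun/Mon  1940: Mon/Wed  1941: Wed/Thu  1942: Thu/Fri ✓  1943: Fri/Sat
Both conditions hold in: 1925, 1931, 1942 — 3.

3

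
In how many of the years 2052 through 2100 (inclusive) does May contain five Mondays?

May has 31 days; it has five Mondays when Monday falls among the first (month-length − 28) days — i.e. when May 1 is one of Monday/Sunday/Saturday.
May 1 by year: 2052:Wed 2053:Thu 2054:Fri 2055:Sat✓ 2056:Mon✓ 2057:Tue 2058:Wed 2059:Thu 2060:Sat✓ 2061:Sun✓ 2062:Mon✓ 2063:Tue 2064:Thu 2065:Fri 2066:Sat✓ …(19 more)… 2086:Wed 2087:Thu 2088:Sat✓ 2089:Sun✓ 2090:Mon✓ 2091:Tue 2092:Thu 2093:Fri 2094:Sat✓ 2095:Sun✓ 2096:Tue 2097:Wed 2098:Thu 2099:Fri 2100:Sat✓
Years with five Mondays: 2055, 2056, 2060, 2061, 2062, 2066, 2067, 2072, 2073, 2077, 2078, 2079, 2083, 2084, 2088, 2089, 2090, 2094, 2095, 2100 → 20.

20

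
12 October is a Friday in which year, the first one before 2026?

2018

From one year to the next, a fixed date's weekday advances by 1, or by 2 when a Feb 29 lies between the two dates.
2026: October 12 is Monday.
2025: Sunday (−1)
2024: Saturday (−1)
2023: Thursday (−2)
2022: Wednesday (−1)
2021: Tuesday (−1)
2020: Monday (−1)
2019: Saturday (−2)
2018: Friday (−1)
12 October falls on a Friday in 2018.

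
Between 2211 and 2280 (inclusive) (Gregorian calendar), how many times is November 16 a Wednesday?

Track November 16's weekday year by year (advancing +1, or +2 across a Feb 29):
  2211: Sat  2212: Mon (+2)  2213: Tue (+1)  2214: Wed (+1) ✓  2215: Thu (+1)
  2216: Sat (+2)  2217: Sun (+1)  2218: Mon (+1)  2219: Tue (+1)  2220: Thu (+2)
  2221: Fri (+1)  2222: Sat (+1)  2223: Sun (+1)  2224: Tue (+2)  … (42 more years) …
  2267: Sat (+1)  2268: Mon (+2)  2269: Tue (+1)  2270: Wed (+1) ✓  2271: Thu (+1)
  2272: Sat (+2)  2273: Sun (+1)  2274: Mon (+1)  2275: Tue (+1)  2276: Thu (+2)
  2277: Fri (+1)  2278: Sat (+1)  2279: Sun (+1)  2280: Tue (+2)
Wednesday years: 2214, 2225, 2231, 2236, 2242, 2253, 2259, 2264, 2270 — 9 in total.

9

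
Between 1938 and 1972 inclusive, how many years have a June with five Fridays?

June has 30 days; it has five Fridays when Friday falls among the first (month-length − 28) days — i.e. when June 1 is one of Friday/Thursday.
June 1 by year: 1938:Wed 1939:Thu✓ 1940:Sat 1941:Sun 1942:Mon 1943:Tue 1944:Thu✓ 1945:Fri✓ 1946:Sat 1947:Sun 1948:Tue 1949:Wed 1950:Thu✓ 1951:Fri✓ 1952:Sun …(5 more)… 1958:Sun 1959:Mon 1960:Wed 1961:Thu✓ 1962:Fri✓ 1963:Sat 1964:Mon 1965:Tue 1966:Wed 1967:Thu✓ 1968:Sat 1969:Sun 1970:Mon 1971:Tue 1972:Thu✓
Years with five Fridays: 1939, 1944, 1945, 1950, 1951, 1956, 1961, 1962, 1967, 1972 → 10.

10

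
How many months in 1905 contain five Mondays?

A month of length L has five Mondays iff its first Monday is on day ≤ L−28 (so day 1–3 in a 31-day month, 1–2 in a 30-day month, day 1 in a leap February).
Checking each month of 1905: Jan starts Sun (31d) ✓; Feb starts Wed (28d); Mar starts Wed (31d); Apr starts Sat (30d); May starts Mon (31d) ✓; Jun starts Thu (30d); Jul starts Sat (31d) ✓; Aug starts Tue (31d); Sep starts Fri (30d); Oct starts Sun (31d) ✓; Nov starts Wed (30d); Dec starts Fri (31d).
Five-Monday months: January, May, July, October → 4.

4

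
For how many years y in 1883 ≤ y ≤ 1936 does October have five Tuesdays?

24

October has 31 days; it has five Tuesdays when Tuesday falls among the first (month-length − 28) days — i.e. when October 1 is one of Tuesday/Monday/Sunday.
October 1 by year: 1883:Mon✓ 1884:Wed 1885:Thu 1886:Fri 1887:Sat 1888:Mon✓ 1889:Tue✓ 1890:Wed 1891:Thu 1892:Sat 1893:Sun✓ 1894:Mon✓ 1895:Tue✓ 1896:Thu 1897:Fri …(24 more)… 1922:Sun✓ 1923:Mon✓ 1924:Wed 1925:Thu 1926:Fri 1927:Sat 1928:Mon✓ 1929:Tue✓ 1930:Wed 1931:Thu 1932:Sat 1933:Sun✓ 1934:Mon✓ 1935:Tue✓ 1936:Thu
Years with five Tuesdays: 1883, 1888, 1889, 1893, 1894, 1895, 1899, 1900, 1901, 1905, 1906, 1907, 1911, 1912, 1916, 1917, 1918, 1922, 1923, 1928, 1929, 1933, 1934, 1935 → 24.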